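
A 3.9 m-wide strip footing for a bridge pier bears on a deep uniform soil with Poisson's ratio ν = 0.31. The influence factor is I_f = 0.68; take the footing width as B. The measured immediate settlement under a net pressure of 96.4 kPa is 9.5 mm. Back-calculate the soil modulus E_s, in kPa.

S_e = q·B·(1−ν²)/E_s · I_f  ⇒  E_s = q·B·(1−ν²)·I_f / S_e.
E_s = 96.4 × 3.9 × 0.9039 × 0.68 / 0.0095 = 24320 kPa

E_s ≈ 24300 kPa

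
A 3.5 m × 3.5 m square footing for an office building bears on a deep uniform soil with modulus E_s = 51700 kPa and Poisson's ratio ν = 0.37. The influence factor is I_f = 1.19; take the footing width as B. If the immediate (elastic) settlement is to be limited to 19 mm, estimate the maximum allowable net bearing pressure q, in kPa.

q ≈ 273 kPa

S_e = q·B·(1−ν²)/E_s · I_f  ⇒  q = S_e·E_s / (B·(1−ν²)·I_f).
q = 0.019 × 51700 / (3.5 × 0.8631 × 1.19) = 273.3 kPa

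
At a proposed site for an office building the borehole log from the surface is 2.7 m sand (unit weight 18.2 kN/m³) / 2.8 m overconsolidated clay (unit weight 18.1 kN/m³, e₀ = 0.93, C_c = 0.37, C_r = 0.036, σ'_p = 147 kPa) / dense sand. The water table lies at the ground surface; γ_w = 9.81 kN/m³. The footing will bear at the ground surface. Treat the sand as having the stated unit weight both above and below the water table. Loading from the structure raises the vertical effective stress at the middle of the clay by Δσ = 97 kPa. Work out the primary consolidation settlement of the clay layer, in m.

S_c ≈ 0.0305 m

Mid-depth of clay below the ground surface: z = 2.7 + 2.8/2 = 4.1 m.
Total vertical stress at mid-clay: σ_v = 18.2×2.7 + 18.1×1.4 = 74.48 kPa.
Pore pressure: u = 9.81×(4.1 − 0) = 40.221 kPa.
Initial effective stress: σ'_0 = σ_v − u = 74.48 − 40.221 = 34.259 kPa.
Final effective stress: σ'_f = 34.259 + 97 = 131.26 kPa.
σ'_f = 131.26 ≤ σ'_p = 147 kPa, so the clay remains overconsolidated and only the recompression index applies:
S_c = C_r·H/(1+e₀)·log₁₀(σ'_f/σ'_0) = 0.036×2.8/1.93×log₁₀(131.26/34.259)
    = 0.052229 × 0.58336 = 0.03047 m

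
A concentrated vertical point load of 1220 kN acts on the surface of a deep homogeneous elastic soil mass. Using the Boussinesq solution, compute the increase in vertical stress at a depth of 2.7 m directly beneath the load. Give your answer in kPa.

Boussinesq vertical stress below a point load on an elastic half-space:
Δσ_z = 3P/(2πz²) · [1 + (r/z)²]^(−5/2)
r/z = 0/2.7 = 0; [1+(r/z)²]^(−5/2) = 1.
Δσ_z = 3×1220/(2π×2.7²) × 1 = 79.905 × 1 = 79.91 kPa

Δσ_z ≈ 79.9 kPa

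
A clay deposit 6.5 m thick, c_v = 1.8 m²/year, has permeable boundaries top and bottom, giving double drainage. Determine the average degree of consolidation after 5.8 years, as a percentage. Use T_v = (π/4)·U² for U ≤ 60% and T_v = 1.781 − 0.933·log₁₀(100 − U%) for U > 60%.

Drainage path length: H_d = H/2 = 3.25 m (double drainage).
T_v = c_v·t/H_d² = 1.8×5.8/3.25² = 0.9884.
T_v = 0.9884 corresponds to the U > 60% branch:
U = 1 − 10^((1.781 − T_v)/0.933)/100 = 0.9293

U ≈ 92.9 %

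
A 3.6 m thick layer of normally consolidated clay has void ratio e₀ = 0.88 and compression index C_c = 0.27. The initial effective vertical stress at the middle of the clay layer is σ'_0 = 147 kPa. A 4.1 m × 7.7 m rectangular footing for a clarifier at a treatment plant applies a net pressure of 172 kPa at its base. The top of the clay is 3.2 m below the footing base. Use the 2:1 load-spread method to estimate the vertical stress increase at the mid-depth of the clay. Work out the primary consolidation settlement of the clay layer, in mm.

Mid-depth of clay below the footing base: z = 3.2 + 3.6/2 = 5 m.
Stress increase at mid-clay by the 2:1 spreading method:
Δσ = qBL/((B+z)(L+z)) = 172×4.1×7.7/((4.1+5)(7.7+5)) = 46.985 kPa
Final effective stress: σ'_f = σ'_0 + Δσ = 147 + 46.985 = 193.99 kPa.
Normally consolidated clay, so the full stress increment lies on the virgin compression line:
S_c = C_c·H/(1+e₀)·log₁₀(σ'_f/σ'_0) = 0.27×3.6/(1+0.88)×log₁₀(193.99/147)
    = 0.51702 × 0.12046 = 0.06228 m

S_c ≈ 62.3 mm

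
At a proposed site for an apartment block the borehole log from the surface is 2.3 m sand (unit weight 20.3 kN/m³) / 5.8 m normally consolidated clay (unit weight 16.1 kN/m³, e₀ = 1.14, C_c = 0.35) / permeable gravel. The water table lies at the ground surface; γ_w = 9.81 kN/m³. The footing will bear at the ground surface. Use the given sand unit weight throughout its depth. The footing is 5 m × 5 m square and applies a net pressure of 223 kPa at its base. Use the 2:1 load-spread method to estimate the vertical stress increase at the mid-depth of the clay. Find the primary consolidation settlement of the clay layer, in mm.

S_c ≈ 337 mm

Mid-depth of clay below the ground surface: z = 2.3 + 5.8/2 = 5.2 m.
Total vertical stress at mid-clay: σ_v = 20.3×2.3 + 16.1×2.9 = 93.38 kPa.
Pore pressure: u = 9.81×(5.2 − 0) = 51.012 kPa.
Initial effective stress: σ'_0 = σ_v − u = 93.38 − 51.012 = 42.368 kPa.
Stress increase at mid-clay by the 2:1 spreading method:
Δσ = qBL/((B+z)(L+z)) = 223×5×5/((5+5.2)(5+5.2)) = 53.585 kPa
Final effective stress: σ'_f = σ'_0 + Δσ = 42.368 + 53.585 = 95.953 kPa.
Normally consolidated clay, so the full stress increment lies on the virgin compression line:
S_c = C_c·H/(1+e₀)·log₁₀(σ'_f/σ'_0) = 0.35×5.8/(1+1.14)×log₁₀(95.953/42.368)
    = 0.9486 × 0.35502 = 0.3368 m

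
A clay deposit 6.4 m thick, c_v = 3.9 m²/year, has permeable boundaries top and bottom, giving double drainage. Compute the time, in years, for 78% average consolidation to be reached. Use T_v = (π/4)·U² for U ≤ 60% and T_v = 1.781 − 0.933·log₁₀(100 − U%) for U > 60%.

t ≈ 1.39 years

Drainage path length: H_d = H/2 = 3.2 m (double drainage).
U > 60%: T_v = 1.781 − 0.933·log₁₀(100 − 78) = 0.52852.
t = T_v·H_d²/c_v = 0.52852×3.2²/3.9 = 1.388 years.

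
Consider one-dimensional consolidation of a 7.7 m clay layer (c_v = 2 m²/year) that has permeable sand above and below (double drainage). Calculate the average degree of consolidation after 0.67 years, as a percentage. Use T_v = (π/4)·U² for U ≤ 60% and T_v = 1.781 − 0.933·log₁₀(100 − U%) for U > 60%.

Drainage path length: H_d = H/2 = 3.85 m (double drainage).
T_v = c_v·t/H_d² = 2×0.67/3.85² = 0.090403.
T_v = 0.090403 corresponds to the U ≤ 60% branch:
U = √(4T_v/π) = 0.3393

U ≈ 33.9 %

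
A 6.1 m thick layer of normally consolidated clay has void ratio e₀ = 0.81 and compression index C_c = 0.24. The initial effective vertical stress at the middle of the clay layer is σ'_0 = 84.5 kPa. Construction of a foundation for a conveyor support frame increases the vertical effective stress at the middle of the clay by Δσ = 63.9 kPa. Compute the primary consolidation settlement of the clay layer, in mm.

Final effective stress: σ'_f = σ'_0 + Δσ = 84.5 + 63.9 = 148.4 kPa.
Normally consolidated clay, so the full stress increment lies on the virgin compression line:
S_c = C_c·H/(1+e₀)·log₁₀(σ'_f/σ'_0) = 0.24×6.1/(1+0.81)×log₁₀(148.4/84.5)
    = 0.80884 × 0.24458 = 0.1978 m

S_c ≈ 198 mm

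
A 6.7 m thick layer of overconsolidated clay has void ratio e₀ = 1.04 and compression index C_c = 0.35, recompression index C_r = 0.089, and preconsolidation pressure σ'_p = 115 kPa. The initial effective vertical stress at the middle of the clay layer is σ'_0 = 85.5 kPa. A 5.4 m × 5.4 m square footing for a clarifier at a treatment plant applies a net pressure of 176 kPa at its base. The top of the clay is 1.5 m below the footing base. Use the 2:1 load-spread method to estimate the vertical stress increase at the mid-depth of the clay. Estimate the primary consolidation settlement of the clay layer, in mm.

S_c ≈ 115 mm

Mid-depth of clay below the footing base: z = 1.5 + 6.7/2 = 4.85 m.
Stress increase at mid-clay by the 2:1 spreading method:
Δσ = qBL/((B+z)(L+z)) = 176×5.4×5.4/((5.4+4.85)(5.4+4.85)) = 48.849 kPa
Final effective stress: σ'_f = 85.5 + 48.849 = 134.35 kPa.
σ'_f = 134.35 > σ'_p = 115 kPa, so the stress path crosses the preconsolidation pressure — recompression up to σ'_p, then virgin compression beyond:
S_c = H/(1+e₀)·[C_r·log₁₀(σ'_p/σ'_0) + C_c·log₁₀(σ'_f/σ'_p)]
    = 6.7/2.04 × [0.089×log₁₀(115/85.5) + 0.35×log₁₀(134.35/115)]
    = 3.2843 × [0.011457 + 0.023639] = 0.1153 m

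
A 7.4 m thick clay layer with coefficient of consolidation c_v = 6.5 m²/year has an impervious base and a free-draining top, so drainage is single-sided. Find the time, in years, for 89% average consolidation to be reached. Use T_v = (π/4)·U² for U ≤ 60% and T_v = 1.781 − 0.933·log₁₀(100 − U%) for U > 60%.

t ≈ 6.82 years

Drainage path length: H_d = H = 7.4 m (single drainage).
U > 60%: T_v = 1.781 − 0.933·log₁₀(100 − 89) = 0.80938.
t = T_v·H_d²/c_v = 0.80938×7.4²/6.5 = 6.819 years.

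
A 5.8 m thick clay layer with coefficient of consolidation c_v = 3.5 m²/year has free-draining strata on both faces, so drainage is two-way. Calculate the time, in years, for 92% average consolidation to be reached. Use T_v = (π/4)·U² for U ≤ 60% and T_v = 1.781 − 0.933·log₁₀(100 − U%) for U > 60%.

Drainage path length: H_d = H/2 = 2.9 m (double drainage).
U > 60%: T_v = 1.781 − 0.933·log₁₀(100 − 92) = 0.93842.
t = T_v·H_d²/c_v = 0.93842×2.9²/3.5 = 2.255 years.

t ≈ 2.25 years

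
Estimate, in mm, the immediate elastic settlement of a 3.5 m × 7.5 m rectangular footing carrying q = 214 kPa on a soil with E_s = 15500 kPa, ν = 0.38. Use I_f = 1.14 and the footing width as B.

S_e ≈ 47.1 mm

Immediate (elastic) settlement: S_e = q·B·(1−ν²)/E_s · I_f.
S_e = 214 × 3.5 × (1 − 0.38²) / 15500 × 1.14
    = 214 × 3.5 × 0.8556 / 15500 × 1.14
    = 0.04713 m = 47.13 mm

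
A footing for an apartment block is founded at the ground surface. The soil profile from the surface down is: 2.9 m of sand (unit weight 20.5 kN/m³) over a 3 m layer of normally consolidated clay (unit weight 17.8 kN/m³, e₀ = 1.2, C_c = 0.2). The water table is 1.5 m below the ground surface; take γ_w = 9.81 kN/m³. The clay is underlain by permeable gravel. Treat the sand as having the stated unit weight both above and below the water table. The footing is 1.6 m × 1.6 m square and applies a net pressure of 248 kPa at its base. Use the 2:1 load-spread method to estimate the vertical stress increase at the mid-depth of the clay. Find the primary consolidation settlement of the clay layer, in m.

S_c ≈ 0.0316 m

Mid-depth of clay below the ground surface: z = 2.9 + 3/2 = 4.4 m.
Total vertical stress at mid-clay: σ_v = 20.5×2.9 + 17.8×1.5 = 86.15 kPa.
Pore pressure: u = 9.81×(4.4 − 1.5) = 28.449 kPa.
Initial effective stress: σ'_0 = σ_v − u = 86.15 − 28.449 = 57.701 kPa.
Stress increase at mid-clay by the 2:1 spreading method:
Δσ = qBL/((B+z)(L+z)) = 248×1.6×1.6/((1.6+4.4)(1.6+4.4)) = 17.636 kPa
Final effective stress: σ'_f = σ'_0 + Δσ = 57.701 + 17.636 = 75.337 kPa.
Normally consolidated clay, so the full stress increment lies on the virgin compression line:
S_c = C_c·H/(1+e₀)·log₁₀(σ'_f/σ'_0) = 0.2×3/(1+1.2)×log₁₀(75.337/57.701)
    = 0.27273 × 0.11582 = 0.03159 m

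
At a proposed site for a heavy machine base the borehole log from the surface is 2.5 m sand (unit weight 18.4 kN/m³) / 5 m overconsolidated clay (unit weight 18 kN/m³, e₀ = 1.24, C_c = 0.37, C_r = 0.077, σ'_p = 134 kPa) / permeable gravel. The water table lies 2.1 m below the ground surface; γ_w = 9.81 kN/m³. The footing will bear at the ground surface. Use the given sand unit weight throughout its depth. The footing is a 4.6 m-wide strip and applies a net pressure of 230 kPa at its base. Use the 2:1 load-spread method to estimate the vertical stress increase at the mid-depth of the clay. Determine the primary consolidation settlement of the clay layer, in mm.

Mid-depth of clay below the ground surface: z = 2.5 + 5/2 = 5 m.
Total vertical stress at mid-clay: σ_v = 18.4×2.5 + 18×2.5 = 91 kPa.
Pore pressure: u = 9.81×(5 − 2.1) = 28.449 kPa.
Initial effective stress: σ'_0 = σ_v − u = 91 − 28.449 = 62.551 kPa.
Stress increase at mid-clay by the 2:1 spreading method:
Δσ = qB/(B+z) = 230×4.6/(4.6+5) = 110.21 kPa
Final effective stress: σ'_f = 62.551 + 110.21 = 172.76 kPa.
σ'_f = 172.76 > σ'_p = 134 kPa, so the stress path crosses the preconsolidation pressure — recompression up to σ'_p, then virgin compression beyond:
S_c = H/(1+e₀)·[C_r·log₁₀(σ'_p/σ'_0) + C_c·log₁₀(σ'_f/σ'_p)]
    = 5/2.24 × [0.077×log₁₀(134/62.551) + 0.37×log₁₀(172.76/134)]
    = 2.2321 × [0.025477 + 0.040825] = 0.148 m

S_c ≈ 148 mm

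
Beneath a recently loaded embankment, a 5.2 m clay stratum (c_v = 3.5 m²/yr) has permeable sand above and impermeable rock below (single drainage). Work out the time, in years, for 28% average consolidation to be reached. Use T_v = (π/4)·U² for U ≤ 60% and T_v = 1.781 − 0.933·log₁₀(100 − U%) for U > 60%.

Drainage path length: H_d = H = 5.2 m (single drainage).
U ≤ 60%: T_v = (π/4)·U² = (π/4)×0.28² = 0.061575.
t = T_v·H_d²/c_v = 0.061575×5.2²/3.5 = 0.4757 years.

t ≈ 0.476 years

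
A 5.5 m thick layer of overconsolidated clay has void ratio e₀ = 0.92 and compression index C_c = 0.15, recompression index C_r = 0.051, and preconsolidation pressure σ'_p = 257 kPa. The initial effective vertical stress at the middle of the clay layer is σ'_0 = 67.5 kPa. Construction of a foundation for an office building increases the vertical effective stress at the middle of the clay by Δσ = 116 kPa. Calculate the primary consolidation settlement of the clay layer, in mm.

S_c ≈ 63.5 mm

Final effective stress: σ'_f = 67.5 + 116 = 183.5 kPa.
σ'_f = 183.5 ≤ σ'_p = 257 kPa, so the clay remains overconsolidated and only the recompression index applies:
S_c = C_r·H/(1+e₀)·log₁₀(σ'_f/σ'_0) = 0.051×5.5/1.92×log₁₀(183.5/67.5)
    = 0.14609 × 0.43433 = 0.06345 m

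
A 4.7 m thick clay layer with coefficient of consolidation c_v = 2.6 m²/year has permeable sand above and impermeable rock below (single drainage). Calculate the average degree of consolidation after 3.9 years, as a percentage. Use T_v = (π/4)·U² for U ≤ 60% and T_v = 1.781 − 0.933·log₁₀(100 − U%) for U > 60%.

Drainage path length: H_d = H = 4.7 m (single drainage).
T_v = c_v·t/H_d² = 2.6×3.9/4.7² = 0.45903.
T_v = 0.45903 corresponds to the U > 60% branch:
U = 1 − 10^((1.781 − T_v)/0.933)/100 = 0.7388

U ≈ 73.9 %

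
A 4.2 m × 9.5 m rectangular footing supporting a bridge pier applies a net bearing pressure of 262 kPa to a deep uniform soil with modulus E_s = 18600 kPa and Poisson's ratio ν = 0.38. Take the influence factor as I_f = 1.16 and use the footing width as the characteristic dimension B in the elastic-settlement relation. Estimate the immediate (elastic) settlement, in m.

Immediate (elastic) settlement: S_e = q·B·(1−ν²)/E_s · I_f.
S_e = 262 × 4.2 × (1 − 0.38²) / 18600 × 1.16
    = 262 × 4.2 × 0.8556 / 18600 × 1.16
    = 0.05872 m

S_e ≈ 0.0587 m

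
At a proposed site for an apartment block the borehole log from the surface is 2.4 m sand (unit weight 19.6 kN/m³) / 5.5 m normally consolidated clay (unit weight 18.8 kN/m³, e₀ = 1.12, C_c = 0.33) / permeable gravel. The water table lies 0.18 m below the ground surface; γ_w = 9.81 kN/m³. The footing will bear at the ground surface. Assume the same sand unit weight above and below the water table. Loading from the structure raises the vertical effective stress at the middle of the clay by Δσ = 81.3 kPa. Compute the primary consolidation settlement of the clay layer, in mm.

S_c ≈ 359 mm

Mid-depth of clay below the ground surface: z = 2.4 + 5.5/2 = 5.15 m.
Total vertical stress at mid-clay: σ_v = 19.6×2.4 + 18.8×2.75 = 98.74 kPa.
Pore pressure: u = 9.81×(5.15 − 0.18) = 48.756 kPa.
Initial effective stress: σ'_0 = σ_v − u = 98.74 − 48.756 = 49.984 kPa.
Final effective stress: σ'_f = σ'_0 + Δσ = 49.984 + 81.3 = 131.28 kPa.
Normally consolidated clay, so the full stress increment lies on the virgin compression line:
S_c = C_c·H/(1+e₀)·log₁₀(σ'_f/σ'_0) = 0.33×5.5/(1+1.12)×log₁₀(131.28/49.984)
    = 0.85613 × 0.41937 = 0.359 m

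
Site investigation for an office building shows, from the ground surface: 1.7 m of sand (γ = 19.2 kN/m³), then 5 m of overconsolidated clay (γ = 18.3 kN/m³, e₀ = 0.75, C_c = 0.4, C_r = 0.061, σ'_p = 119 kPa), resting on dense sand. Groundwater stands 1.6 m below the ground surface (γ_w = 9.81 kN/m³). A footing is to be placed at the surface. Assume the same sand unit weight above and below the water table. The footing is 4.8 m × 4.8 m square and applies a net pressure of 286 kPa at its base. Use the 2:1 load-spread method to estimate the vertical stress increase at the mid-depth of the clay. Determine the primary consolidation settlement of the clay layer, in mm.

Mid-depth of clay below the ground surface: z = 1.7 + 5/2 = 4.2 m.
Total vertical stress at mid-clay: σ_v = 19.2×1.7 + 18.3×2.5 = 78.39 kPa.
Pore pressure: u = 9.81×(4.2 − 1.6) = 25.506 kPa.
Initial effective stress: σ'_0 = σ_v − u = 78.39 − 25.506 = 52.884 kPa.
Stress increase at mid-clay by the 2:1 spreading method:
Δσ = qBL/((B+z)(L+z)) = 286×4.8×4.8/((4.8+4.2)(4.8+4.2)) = 81.351 kPa
Final effective stress: σ'_f = 52.884 + 81.351 = 134.24 kPa.
σ'_f = 134.24 > σ'_p = 119 kPa, so the stress path crosses the preconsolidation pressure — recompression up to σ'_p, then virgin compression beyond:
S_c = H/(1+e₀)·[C_r·log₁₀(σ'_p/σ'_0) + C_c·log₁₀(σ'_f/σ'_p)]
    = 5/1.75 × [0.061×log₁₀(119/52.884) + 0.4×log₁₀(134.24/119)]
    = 2.8571 × [0.021486 + 0.020934] = 0.1212 m

S_c ≈ 121 mm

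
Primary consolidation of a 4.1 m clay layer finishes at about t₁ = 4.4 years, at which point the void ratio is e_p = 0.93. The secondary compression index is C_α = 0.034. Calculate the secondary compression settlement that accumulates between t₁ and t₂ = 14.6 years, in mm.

Secondary compression: S_s = C_α·H/(1+e_p)·log₁₀(t₂/t₁)
S_s = 0.034×4.1/(1+0.93)×log₁₀(14.6/4.4)
    = 0.07223 × 0.5209 = 0.03762 m

S_s ≈ 37.6 mm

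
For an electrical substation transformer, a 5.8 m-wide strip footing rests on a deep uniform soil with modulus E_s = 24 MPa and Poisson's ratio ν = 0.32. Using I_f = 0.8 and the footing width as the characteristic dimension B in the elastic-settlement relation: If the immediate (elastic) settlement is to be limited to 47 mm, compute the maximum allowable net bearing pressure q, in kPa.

q ≈ 271 kPa

E_s = 24 MPa = 24000 kPa.
S_e = q·B·(1−ν²)/E_s · I_f  ⇒  q = S_e·E_s / (B·(1−ν²)·I_f).
q = 0.047 × 24000 / (5.8 × 0.8976 × 0.8) = 270.8 kPa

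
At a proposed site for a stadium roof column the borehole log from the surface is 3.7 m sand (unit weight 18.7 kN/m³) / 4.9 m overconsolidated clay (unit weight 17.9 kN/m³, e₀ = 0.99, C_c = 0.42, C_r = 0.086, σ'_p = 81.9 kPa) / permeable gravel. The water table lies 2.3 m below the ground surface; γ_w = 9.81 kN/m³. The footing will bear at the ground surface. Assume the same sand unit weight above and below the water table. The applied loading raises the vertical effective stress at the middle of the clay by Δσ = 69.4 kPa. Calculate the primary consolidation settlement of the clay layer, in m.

Mid-depth of clay below the ground surface: z = 3.7 + 4.9/2 = 6.15 m.
Total vertical stress at mid-clay: σ_v = 18.7×3.7 + 17.9×2.45 = 113.04 kPa.
Pore pressure: u = 9.81×(6.15 − 2.3) = 37.769 kPa.
Initial effective stress: σ'_0 = σ_v − u = 113.04 − 37.769 = 75.271 kPa.
Final effective stress: σ'_f = 75.271 + 69.4 = 144.67 kPa.
σ'_f = 144.67 > σ'_p = 81.9 kPa, so the stress path crosses the preconsolidation pressure — recompression up to σ'_p, then virgin compression beyond:
S_c = H/(1+e₀)·[C_r·log₁₀(σ'_p/σ'_0) + C_c·log₁₀(σ'_f/σ'_p)]
    = 4.9/1.99 × [0.086×log₁₀(81.9/75.271) + 0.42×log₁₀(144.67/81.9)]
    = 2.4623 × [0.0031524 + 0.10378] = 0.2633 m

S_c ≈ 0.263 m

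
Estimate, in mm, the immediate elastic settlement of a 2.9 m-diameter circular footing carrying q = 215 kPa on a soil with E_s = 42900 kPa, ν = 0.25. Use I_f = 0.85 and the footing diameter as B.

Immediate (elastic) settlement: S_e = q·B·(1−ν²)/E_s · I_f.
S_e = 215 × 2.9 × (1 − 0.25²) / 42900 × 0.85
    = 215 × 2.9 × 0.9375 / 42900 × 0.85
    = 0.01158 m = 11.58 mm

S_e ≈ 11.6 mm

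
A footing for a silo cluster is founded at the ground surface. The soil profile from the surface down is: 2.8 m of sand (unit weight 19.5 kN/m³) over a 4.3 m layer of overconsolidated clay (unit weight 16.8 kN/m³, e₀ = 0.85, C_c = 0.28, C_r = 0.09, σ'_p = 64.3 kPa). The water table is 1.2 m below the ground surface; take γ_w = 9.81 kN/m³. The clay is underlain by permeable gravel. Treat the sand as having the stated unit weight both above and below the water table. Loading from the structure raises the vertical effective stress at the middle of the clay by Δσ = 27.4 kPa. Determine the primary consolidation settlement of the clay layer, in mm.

Mid-depth of clay below the ground surface: z = 2.8 + 4.3/2 = 4.95 m.
Total vertical stress at mid-clay: σ_v = 19.5×2.8 + 16.8×2.15 = 90.72 kPa.
Pore pressure: u = 9.81×(4.95 − 1.2) = 36.788 kPa.
Initial effective stress: σ'_0 = σ_v − u = 90.72 − 36.788 = 53.932 kPa.
Final effective stress: σ'_f = 53.932 + 27.4 = 81.332 kPa.
σ'_f = 81.332 > σ'_p = 64.3 kPa, so the stress path crosses the preconsolidation pressure — recompression up to σ'_p, then virgin compression beyond:
S_c = H/(1+e₀)·[C_r·log₁₀(σ'_p/σ'_0) + C_c·log₁₀(σ'_f/σ'_p)]
    = 4.3/1.85 × [0.09×log₁₀(64.3/53.932) + 0.28×log₁₀(81.332/64.3)]
    = 2.3243 × [0.0068728 + 0.028574] = 0.08239 m

S_c ≈ 82.4 mm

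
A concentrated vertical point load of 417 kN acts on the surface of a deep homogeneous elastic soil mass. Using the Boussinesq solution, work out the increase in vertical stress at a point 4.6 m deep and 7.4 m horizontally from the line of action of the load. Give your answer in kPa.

Δσ_z ≈ 0.386 kPa

Boussinesq vertical stress below a point load on an elastic half-space:
Δσ_z = 3P/(2πz²) · [1 + (r/z)²]^(−5/2)
r/z = 7.4/4.6 = 1.6087; [1+(r/z)²]^(−5/2) = 0.041011.
Δσ_z = 3×417/(2π×4.6²) × 0.041011 = 9.4094 × 0.041011 = 0.3859 kPa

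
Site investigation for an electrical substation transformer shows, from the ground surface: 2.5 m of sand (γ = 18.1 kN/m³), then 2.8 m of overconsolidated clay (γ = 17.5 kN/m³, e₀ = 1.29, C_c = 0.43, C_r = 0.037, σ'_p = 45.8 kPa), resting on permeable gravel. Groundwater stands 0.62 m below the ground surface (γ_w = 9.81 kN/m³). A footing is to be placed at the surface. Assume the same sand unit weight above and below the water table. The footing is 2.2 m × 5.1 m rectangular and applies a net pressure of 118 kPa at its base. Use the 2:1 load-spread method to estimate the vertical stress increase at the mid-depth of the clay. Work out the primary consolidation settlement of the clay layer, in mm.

Mid-depth of clay below the ground surface: z = 2.5 + 2.8/2 = 3.9 m.
Total vertical stress at mid-clay: σ_v = 18.1×2.5 + 17.5×1.4 = 69.75 kPa.
Pore pressure: u = 9.81×(3.9 − 0.62) = 32.177 kPa.
Initial effective stress: σ'_0 = σ_v − u = 69.75 − 32.177 = 37.573 kPa.
Stress increase at mid-clay by the 2:1 spreading method:
Δσ = qBL/((B+z)(L+z)) = 118×2.2×5.1/((2.2+3.9)(5.1+3.9)) = 24.116 kPa
Final effective stress: σ'_f = 37.573 + 24.116 = 61.689 kPa.
σ'_f = 61.689 > σ'_p = 45.8 kPa, so the stress path crosses the preconsolidation pressure — recompression up to σ'_p, then virgin compression beyond:
S_c = H/(1+e₀)·[C_r·log₁₀(σ'_p/σ'_0) + C_c·log₁₀(σ'_f/σ'_p)]
    = 2.8/2.29 × [0.037×log₁₀(45.8/37.573) + 0.43×log₁₀(61.689/45.8)]
    = 1.2227 × [0.0031816 + 0.055617] = 0.07189 m

S_c ≈ 71.9 mm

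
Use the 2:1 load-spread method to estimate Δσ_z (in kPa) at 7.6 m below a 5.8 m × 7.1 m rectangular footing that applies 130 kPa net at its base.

Δσ_z ≈ 27.2 kPa

By the 2:1 method the load spreads at 1 horizontal : 2 vertical, so at depth z the loaded area has grown by z in each plan dimension:
Δσ = qBL/((B+z)(L+z)) = 130×5.8×7.1/((5.8+7.6)(7.1+7.6)) = 27.177 kPa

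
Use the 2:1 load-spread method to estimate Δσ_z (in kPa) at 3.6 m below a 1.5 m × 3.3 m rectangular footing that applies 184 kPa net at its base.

By the 2:1 method the load spreads at 1 horizontal : 2 vertical, so at depth z the loaded area has grown by z in each plan dimension:
Δσ = qBL/((B+z)(L+z)) = 184×1.5×3.3/((1.5+3.6)(3.3+3.6)) = 25.882 kPa

Δσ_z ≈ 25.9 kPa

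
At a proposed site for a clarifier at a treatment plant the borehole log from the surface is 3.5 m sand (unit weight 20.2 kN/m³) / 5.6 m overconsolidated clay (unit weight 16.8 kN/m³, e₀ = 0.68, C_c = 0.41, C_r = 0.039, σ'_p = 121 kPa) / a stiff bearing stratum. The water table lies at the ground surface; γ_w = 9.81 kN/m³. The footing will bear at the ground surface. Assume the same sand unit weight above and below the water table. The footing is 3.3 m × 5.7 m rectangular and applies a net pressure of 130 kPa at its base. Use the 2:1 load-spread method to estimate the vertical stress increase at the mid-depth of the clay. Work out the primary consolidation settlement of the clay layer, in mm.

Mid-depth of clay below the ground surface: z = 3.5 + 5.6/2 = 6.3 m.
Total vertical stress at mid-clay: σ_v = 20.2×3.5 + 16.8×2.8 = 117.74 kPa.
Pore pressure: u = 9.81×(6.3 − 0) = 61.803 kPa.
Initial effective stress: σ'_0 = σ_v − u = 117.74 − 61.803 = 55.937 kPa.
Stress increase at mid-clay by the 2:1 spreading method:
Δσ = qBL/((B+z)(L+z)) = 130×3.3×5.7/((3.3+6.3)(5.7+6.3)) = 21.227 kPa
Final effective stress: σ'_f = 55.937 + 21.227 = 77.164 kPa.
σ'_f = 77.164 ≤ σ'_p = 121 kPa, so the clay remains overconsolidated and only the recompression index applies:
S_c = C_r·H/(1+e₀)·log₁₀(σ'_f/σ'_0) = 0.039×5.6/1.68×log₁₀(77.164/55.937)
    = 0.13 × 0.13972 = 0.01816 m

S_c ≈ 18.2 mm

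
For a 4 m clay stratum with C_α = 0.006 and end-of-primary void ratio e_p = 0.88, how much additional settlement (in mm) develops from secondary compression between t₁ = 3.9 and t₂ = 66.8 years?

Secondary compression: S_s = C_α·H/(1+e_p)·log₁₀(t₂/t₁)
S_s = 0.006×4/(1+0.88)×log₁₀(66.8/3.9)
    = 0.01277 × 1.234 = 0.01575 m

S_s ≈ 15.7 mm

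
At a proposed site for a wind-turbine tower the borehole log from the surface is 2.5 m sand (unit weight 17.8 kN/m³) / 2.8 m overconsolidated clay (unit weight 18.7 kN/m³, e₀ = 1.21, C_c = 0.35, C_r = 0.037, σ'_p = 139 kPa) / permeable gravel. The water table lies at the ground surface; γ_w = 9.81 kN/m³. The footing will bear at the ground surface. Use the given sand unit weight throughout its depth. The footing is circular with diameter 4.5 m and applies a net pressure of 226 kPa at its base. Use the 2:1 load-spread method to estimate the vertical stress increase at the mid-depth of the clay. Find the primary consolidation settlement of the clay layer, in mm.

Mid-depth of clay below the ground surface: z = 2.5 + 2.8/2 = 3.9 m.
Total vertical stress at mid-clay: σ_v = 17.8×2.5 + 18.7×1.4 = 70.68 kPa.
Pore pressure: u = 9.81×(3.9 − 0) = 38.259 kPa.
Initial effective stress: σ'_0 = σ_v − u = 70.68 − 38.259 = 32.421 kPa.
Stress increase at mid-clay by the 2:1 spreading method:
Δσ ≈ qD²/(D+z)² = 226×4.5²/(4.5+3.9)² = 64.86 kPa
Final effective stress: σ'_f = 32.421 + 64.86 = 97.281 kPa.
σ'_f = 97.281 ≤ σ'_p = 139 kPa, so the clay remains overconsolidated and only the recompression index applies:
S_c = C_r·H/(1+e₀)·log₁₀(σ'_f/σ'_0) = 0.037×2.8/2.21×log₁₀(97.281/32.421)
    = 0.046879 × 0.4772 = 0.02237 m

S_c ≈ 22.4 mm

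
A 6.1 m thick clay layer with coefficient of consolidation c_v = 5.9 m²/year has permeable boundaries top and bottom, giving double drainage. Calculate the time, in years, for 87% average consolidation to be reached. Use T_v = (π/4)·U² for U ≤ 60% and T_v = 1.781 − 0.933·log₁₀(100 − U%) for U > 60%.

t ≈ 1.17 years

Drainage path length: H_d = H/2 = 3.05 m (double drainage).
U > 60%: T_v = 1.781 − 0.933·log₁₀(100 − 87) = 0.74169.
t = T_v·H_d²/c_v = 0.74169×3.05²/5.9 = 1.169 years.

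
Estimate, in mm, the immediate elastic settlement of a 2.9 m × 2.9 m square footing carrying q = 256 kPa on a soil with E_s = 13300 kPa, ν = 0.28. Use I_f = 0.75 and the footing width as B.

S_e ≈ 38.6 mm

Immediate (elastic) settlement: S_e = q·B·(1−ν²)/E_s · I_f.
S_e = 256 × 2.9 × (1 − 0.28²) / 13300 × 0.75
    = 256 × 2.9 × 0.9216 / 13300 × 0.75
    = 0.03858 m = 38.58 mm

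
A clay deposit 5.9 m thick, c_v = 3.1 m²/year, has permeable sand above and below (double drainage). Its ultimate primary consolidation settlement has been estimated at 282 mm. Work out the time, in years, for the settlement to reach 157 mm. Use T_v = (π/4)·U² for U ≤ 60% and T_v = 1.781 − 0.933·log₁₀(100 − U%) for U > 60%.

t ≈ 0.683 years

Drainage path length: H_d = H/2 = 2.95 m (double drainage).
U = S(t)/S_ult = 157/282 = 0.5567.
U ≤ 60%: T_v = (π/4)·U² = (π/4)×0.55674² = 0.24344.
t = T_v·H_d²/c_v = 0.24344×2.95²/3.1 = 0.6834 years.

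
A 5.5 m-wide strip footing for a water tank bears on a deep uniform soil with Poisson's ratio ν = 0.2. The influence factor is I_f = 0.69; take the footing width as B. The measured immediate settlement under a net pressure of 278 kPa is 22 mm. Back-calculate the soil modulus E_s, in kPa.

S_e = q·B·(1−ν²)/E_s · I_f  ⇒  E_s = q·B·(1−ν²)·I_f / S_e.
E_s = 278 × 5.5 × 0.96 × 0.69 / 0.022 = 46040 kPa

E_s ≈ 46000 kPa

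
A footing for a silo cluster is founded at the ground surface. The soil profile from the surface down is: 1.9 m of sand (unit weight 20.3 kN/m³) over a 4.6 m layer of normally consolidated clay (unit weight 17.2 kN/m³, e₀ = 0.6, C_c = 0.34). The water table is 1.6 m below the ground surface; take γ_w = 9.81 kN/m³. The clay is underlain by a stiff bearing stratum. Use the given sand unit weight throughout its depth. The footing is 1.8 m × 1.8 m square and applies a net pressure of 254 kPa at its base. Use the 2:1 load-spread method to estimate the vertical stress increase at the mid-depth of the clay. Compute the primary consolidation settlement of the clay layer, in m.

S_c ≈ 0.153 m

Mid-depth of clay below the ground surface: z = 1.9 + 4.6/2 = 4.2 m.
Total vertical stress at mid-clay: σ_v = 20.3×1.9 + 17.2×2.3 = 78.13 kPa.
Pore pressure: u = 9.81×(4.2 − 1.6) = 25.506 kPa.
Initial effective stress: σ'_0 = σ_v − u = 78.13 − 25.506 = 52.624 kPa.
Stress increase at mid-clay by the 2:1 spreading method:
Δσ = qBL/((B+z)(L+z)) = 254×1.8×1.8/((1.8+4.2)(1.8+4.2)) = 22.86 kPa
Final effective stress: σ'_f = σ'_0 + Δσ = 52.624 + 22.86 = 75.484 kPa.
Normally consolidated clay, so the full stress increment lies on the virgin compression line:
S_c = C_c·H/(1+e₀)·log₁₀(σ'_f/σ'_0) = 0.34×4.6/(1+0.6)×log₁₀(75.484/52.624)
    = 0.9775 × 0.15667 = 0.1531 m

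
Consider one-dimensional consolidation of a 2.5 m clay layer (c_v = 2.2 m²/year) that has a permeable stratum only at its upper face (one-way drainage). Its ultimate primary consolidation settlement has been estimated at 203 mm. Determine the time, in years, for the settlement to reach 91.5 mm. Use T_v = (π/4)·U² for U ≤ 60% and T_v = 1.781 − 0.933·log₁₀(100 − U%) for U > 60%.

t ≈ 0.453 years

Drainage path length: H_d = H = 2.5 m (single drainage).
U = S(t)/S_ult = 91.5/203 = 0.4507.
U ≤ 60%: T_v = (π/4)·U² = (π/4)×0.45074² = 0.15957.
t = T_v·H_d²/c_v = 0.15957×2.5²/2.2 = 0.4533 years.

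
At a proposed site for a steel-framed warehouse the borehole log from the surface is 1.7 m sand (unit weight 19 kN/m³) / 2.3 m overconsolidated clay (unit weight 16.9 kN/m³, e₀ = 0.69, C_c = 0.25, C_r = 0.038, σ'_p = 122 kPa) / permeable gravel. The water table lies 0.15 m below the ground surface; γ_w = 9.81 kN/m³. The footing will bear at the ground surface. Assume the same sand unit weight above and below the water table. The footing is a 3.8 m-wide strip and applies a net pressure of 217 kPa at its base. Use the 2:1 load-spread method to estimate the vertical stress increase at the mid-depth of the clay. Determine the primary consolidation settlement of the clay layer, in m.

S_c ≈ 0.0652 m

Mid-depth of clay below the ground surface: z = 1.7 + 2.3/2 = 2.85 m.
Total vertical stress at mid-clay: σ_v = 19×1.7 + 16.9×1.15 = 51.735 kPa.
Pore pressure: u = 9.81×(2.85 − 0.15) = 26.487 kPa.
Initial effective stress: σ'_0 = σ_v − u = 51.735 − 26.487 = 25.248 kPa.
Stress increase at mid-clay by the 2:1 spreading method:
Δσ = qB/(B+z) = 217×3.8/(3.8+2.85) = 124 kPa
Final effective stress: σ'_f = 25.248 + 124 = 149.25 kPa.
σ'_f = 149.25 > σ'_p = 122 kPa, so the stress path crosses the preconsolidation pressure — recompression up to σ'_p, then virgin compression beyond:
S_c = H/(1+e₀)·[C_r·log₁₀(σ'_p/σ'_0) + C_c·log₁₀(σ'_f/σ'_p)]
    = 2.3/1.69 × [0.038×log₁₀(122/25.248) + 0.25×log₁₀(149.25/122)]
    = 1.3609 × [0.025997 + 0.021889] = 0.06517 m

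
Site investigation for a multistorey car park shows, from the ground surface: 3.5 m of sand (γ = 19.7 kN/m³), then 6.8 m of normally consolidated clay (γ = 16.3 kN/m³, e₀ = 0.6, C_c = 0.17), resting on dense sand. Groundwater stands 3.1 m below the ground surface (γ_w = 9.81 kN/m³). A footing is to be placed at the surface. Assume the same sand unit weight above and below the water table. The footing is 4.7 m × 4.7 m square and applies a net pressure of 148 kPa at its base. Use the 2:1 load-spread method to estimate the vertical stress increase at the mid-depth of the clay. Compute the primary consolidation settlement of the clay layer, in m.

S_c ≈ 0.0772 m

Mid-depth of clay below the ground surface: z = 3.5 + 6.8/2 = 6.9 m.
Total vertical stress at mid-clay: σ_v = 19.7×3.5 + 16.3×3.4 = 124.37 kPa.
Pore pressure: u = 9.81×(6.9 − 3.1) = 37.278 kPa.
Initial effective stress: σ'_0 = σ_v − u = 124.37 − 37.278 = 87.092 kPa.
Stress increase at mid-clay by the 2:1 spreading method:
Δσ = qBL/((B+z)(L+z)) = 148×4.7×4.7/((4.7+6.9)(4.7+6.9)) = 24.296 kPa
Final effective stress: σ'_f = σ'_0 + Δσ = 87.092 + 24.296 = 111.39 kPa.
Normally consolidated clay, so the full stress increment lies on the virgin compression line:
S_c = C_c·H/(1+e₀)·log₁₀(σ'_f/σ'_0) = 0.17×6.8/(1+0.6)×log₁₀(111.39/87.092)
    = 0.7225 × 0.10687 = 0.07721 m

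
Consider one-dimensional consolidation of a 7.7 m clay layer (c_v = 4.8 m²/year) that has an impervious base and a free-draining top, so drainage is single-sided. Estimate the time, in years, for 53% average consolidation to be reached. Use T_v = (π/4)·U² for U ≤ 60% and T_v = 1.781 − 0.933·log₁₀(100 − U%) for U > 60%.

Drainage path length: H_d = H = 7.7 m (single drainage).
U ≤ 60%: T_v = (π/4)·U² = (π/4)×0.53² = 0.22062.
t = T_v·H_d²/c_v = 0.22062×7.7²/4.8 = 2.725 years.

t ≈ 2.73 years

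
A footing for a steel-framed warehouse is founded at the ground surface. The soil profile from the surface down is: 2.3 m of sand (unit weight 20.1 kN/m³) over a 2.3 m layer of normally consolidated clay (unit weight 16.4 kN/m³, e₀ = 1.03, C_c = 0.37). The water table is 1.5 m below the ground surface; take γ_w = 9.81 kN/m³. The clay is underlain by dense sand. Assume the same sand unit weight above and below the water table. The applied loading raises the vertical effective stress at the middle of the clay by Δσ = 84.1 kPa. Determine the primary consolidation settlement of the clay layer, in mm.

S_c ≈ 189 mm

Mid-depth of clay below the ground surface: z = 2.3 + 2.3/2 = 3.45 m.
Total vertical stress at mid-clay: σ_v = 20.1×2.3 + 16.4×1.15 = 65.09 kPa.
Pore pressure: u = 9.81×(3.45 − 1.5) = 19.13 kPa.
Initial effective stress: σ'_0 = σ_v − u = 65.09 − 19.13 = 45.96 kPa.
Final effective stress: σ'_f = σ'_0 + Δσ = 45.96 + 84.1 = 130.06 kPa.
Normally consolidated clay, so the full stress increment lies on the virgin compression line:
S_c = C_c·H/(1+e₀)·log₁₀(σ'_f/σ'_0) = 0.37×2.3/(1+1.03)×log₁₀(130.06/45.96)
    = 0.41921 × 0.45176 = 0.1894 m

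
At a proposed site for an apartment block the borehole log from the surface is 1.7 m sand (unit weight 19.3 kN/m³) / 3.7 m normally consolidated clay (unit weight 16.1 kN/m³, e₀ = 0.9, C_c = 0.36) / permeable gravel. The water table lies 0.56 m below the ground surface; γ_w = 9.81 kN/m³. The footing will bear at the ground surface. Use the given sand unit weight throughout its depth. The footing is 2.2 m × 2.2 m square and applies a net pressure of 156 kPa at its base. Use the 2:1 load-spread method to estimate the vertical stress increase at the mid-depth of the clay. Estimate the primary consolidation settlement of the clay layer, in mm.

S_c ≈ 159 mm

Mid-depth of clay below the ground surface: z = 1.7 + 3.7/2 = 3.55 m.
Total vertical stress at mid-clay: σ_v = 19.3×1.7 + 16.1×1.85 = 62.595 kPa.
Pore pressure: u = 9.81×(3.55 − 0.56) = 29.332 kPa.
Initial effective stress: σ'_0 = σ_v − u = 62.595 − 29.332 = 33.263 kPa.
Stress increase at mid-clay by the 2:1 spreading method:
Δσ = qBL/((B+z)(L+z)) = 156×2.2×2.2/((2.2+3.55)(2.2+3.55)) = 22.837 kPa
Final effective stress: σ'_f = σ'_0 + Δσ = 33.263 + 22.837 = 56.1 kPa.
Normally consolidated clay, so the full stress increment lies on the virgin compression line:
S_c = C_c·H/(1+e₀)·log₁₀(σ'_f/σ'_0) = 0.36×3.7/(1+0.9)×log₁₀(56.1/33.263)
    = 0.70105 × 0.227 = 0.1591 m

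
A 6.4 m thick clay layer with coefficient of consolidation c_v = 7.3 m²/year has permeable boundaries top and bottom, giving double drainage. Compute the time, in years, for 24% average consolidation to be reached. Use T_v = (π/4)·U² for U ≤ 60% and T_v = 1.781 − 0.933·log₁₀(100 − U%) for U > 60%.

Drainage path length: H_d = H/2 = 3.2 m (double drainage).
U ≤ 60%: T_v = (π/4)·U² = (π/4)×0.24² = 0.045239.
t = T_v·H_d²/c_v = 0.045239×3.2²/7.3 = 0.06346 years.

t ≈ 0.0635 years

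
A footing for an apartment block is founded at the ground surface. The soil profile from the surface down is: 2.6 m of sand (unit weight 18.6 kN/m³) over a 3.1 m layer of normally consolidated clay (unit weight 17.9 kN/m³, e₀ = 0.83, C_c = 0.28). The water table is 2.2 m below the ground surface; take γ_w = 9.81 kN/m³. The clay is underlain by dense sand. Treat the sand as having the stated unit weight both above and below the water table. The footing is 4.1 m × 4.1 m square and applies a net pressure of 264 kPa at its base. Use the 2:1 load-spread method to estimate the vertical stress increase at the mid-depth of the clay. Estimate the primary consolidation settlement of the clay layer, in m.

S_c ≈ 0.157 m

Mid-depth of clay below the ground surface: z = 2.6 + 3.1/2 = 4.15 m.
Total vertical stress at mid-clay: σ_v = 18.6×2.6 + 17.9×1.55 = 76.105 kPa.
Pore pressure: u = 9.81×(4.15 − 2.2) = 19.13 kPa.
Initial effective stress: σ'_0 = σ_v − u = 76.105 − 19.13 = 56.975 kPa.
Stress increase at mid-clay by the 2:1 spreading method:
Δσ = qBL/((B+z)(L+z)) = 264×4.1×4.1/((4.1+4.15)(4.1+4.15)) = 65.202 kPa
Final effective stress: σ'_f = σ'_0 + Δσ = 56.975 + 65.202 = 122.18 kPa.
Normally consolidated clay, so the full stress increment lies on the virgin compression line:
S_c = C_c·H/(1+e₀)·log₁₀(σ'_f/σ'_0) = 0.28×3.1/(1+0.83)×log₁₀(122.18/56.975)
    = 0.47432 × 0.33132 = 0.1572 m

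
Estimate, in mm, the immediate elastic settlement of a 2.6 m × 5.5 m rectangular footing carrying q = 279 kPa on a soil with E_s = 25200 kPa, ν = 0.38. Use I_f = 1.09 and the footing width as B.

Immediate (elastic) settlement: S_e = q·B·(1−ν²)/E_s · I_f.
S_e = 279 × 2.6 × (1 − 0.38²) / 25200 × 1.09
    = 279 × 2.6 × 0.8556 / 25200 × 1.09
    = 0.02685 m = 26.85 mm

S_e ≈ 26.8 mm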